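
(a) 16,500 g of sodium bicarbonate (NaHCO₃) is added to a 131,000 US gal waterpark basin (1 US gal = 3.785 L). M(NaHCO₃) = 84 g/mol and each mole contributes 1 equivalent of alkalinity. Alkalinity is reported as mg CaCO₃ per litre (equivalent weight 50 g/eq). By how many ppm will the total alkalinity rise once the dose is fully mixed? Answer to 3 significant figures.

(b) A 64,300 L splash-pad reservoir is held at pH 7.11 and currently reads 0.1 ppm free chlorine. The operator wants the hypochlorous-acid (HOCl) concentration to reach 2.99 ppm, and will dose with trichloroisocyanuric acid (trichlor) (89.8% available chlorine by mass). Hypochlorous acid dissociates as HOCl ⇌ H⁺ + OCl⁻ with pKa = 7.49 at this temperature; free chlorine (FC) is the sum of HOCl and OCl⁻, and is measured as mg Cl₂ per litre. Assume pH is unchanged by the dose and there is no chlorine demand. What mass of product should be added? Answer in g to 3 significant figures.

(a) Volume: 131,000 US gal × 3.785 L/gal = 495,835 L.
(a) Moles of NaHCO₃: 16,500 g ÷ 84 g/mol = 196.4 mol → 196.4 eq of alkalinity.
(a) As CaCO₃: 196.4 eq × 50 g/eq = 9821 g.
(a) Rise: 9821 g / 495,835 L × 1000 = 19.81 mg/L.

(b) [OCl⁻]/[HOCl] = 10^(pH − pKa) = 10^(7.11 − 7.49) = 0.4169; fraction as HOCl = 1/(1 + 0.4169) = 0.7058.
(b) Free chlorine required for 2.99 ppm HOCl: 2.99 / 0.7058 = 4.236 ppm.
(b) FC to add: 4.236 − 0.1 = 4.136 mg/L as Cl₂.
(b) Cl₂ equivalent: 4.136 mg/L × 64,300 L = 266 g.
(b) Product at 89.8% available Cl: 266 / 0.898 = 296.2 g.

(a) 19.8 ppm; (b) 296 g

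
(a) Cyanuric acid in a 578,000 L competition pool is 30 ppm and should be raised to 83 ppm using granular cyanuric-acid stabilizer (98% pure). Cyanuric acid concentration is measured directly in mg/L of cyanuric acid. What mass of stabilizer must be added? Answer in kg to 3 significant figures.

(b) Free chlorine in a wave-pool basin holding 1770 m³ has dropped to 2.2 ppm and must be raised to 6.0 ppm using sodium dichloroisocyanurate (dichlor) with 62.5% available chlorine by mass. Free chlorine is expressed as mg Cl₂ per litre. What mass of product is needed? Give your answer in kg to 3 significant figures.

(a) 31.3 kg; (b) 10.8 kg

(a) CYA to add: (83 − 30) = 53 mg/L × 578,000 L = 30,630 g cyanuric acid.
(a) At 98% purity: 30,630 / 0.98 = 31,260 g product.

(b) Volume: 1770 m³ = 1,770,000 L.
(b) Chlorine deficit: 6.0 − 2.2 = 3.8 ppm = 3.8 mg/L as Cl₂.
(b) Cl₂ equivalent needed: 3.8 mg/L × 1,770,000 L = 6,726,000 mg = 6726 g.
(b) Product at 62.5% available chlorine: 6726 / 0.625 = 10,760 g.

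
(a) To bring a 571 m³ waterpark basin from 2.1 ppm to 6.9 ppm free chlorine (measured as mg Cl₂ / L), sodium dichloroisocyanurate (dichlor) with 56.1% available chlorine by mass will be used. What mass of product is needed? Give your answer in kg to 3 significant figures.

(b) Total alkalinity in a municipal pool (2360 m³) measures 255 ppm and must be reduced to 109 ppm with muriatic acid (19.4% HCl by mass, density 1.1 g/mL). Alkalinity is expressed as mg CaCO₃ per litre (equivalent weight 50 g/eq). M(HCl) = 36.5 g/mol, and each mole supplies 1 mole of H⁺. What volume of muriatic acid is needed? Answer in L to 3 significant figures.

(a) Volume: 571 m³ = 571,000 L.
(a) Chlorine deficit: 6.9 − 2.1 = 4.8 ppm = 4.8 mg/L as Cl₂.
(a) Cl₂ equivalent needed: 4.8 mg/L × 571,000 L = 2,741,000 mg = 2741 g.
(a) Product at 56.1% available chlorine: 2741 / 0.561 = 4886 g.

(b) Volume: 2360 m³ = 2,360,000 L.
(b) Alkalinity to neutralize: (255 − 109) = 146 mg/L as CaCO₃ × 2,360,000 L = 344,600 g as CaCO₃.
(b) Equivalents of H⁺ required: 344,600 ÷ 50 g/eq = 6891 eq = 6891 mol HCl.
(b) Mass of HCl: 6891 × 36.5 = 251,500 g.
(b) Mass of 19.4% solution: 251,500 / 0.194 = 1,297,000 g.
(b) Volume: 1,297,000 g ÷ 1.1 g/mL = 1,179,000 mL.

(a) 4.89 kg; (b) 1,180 L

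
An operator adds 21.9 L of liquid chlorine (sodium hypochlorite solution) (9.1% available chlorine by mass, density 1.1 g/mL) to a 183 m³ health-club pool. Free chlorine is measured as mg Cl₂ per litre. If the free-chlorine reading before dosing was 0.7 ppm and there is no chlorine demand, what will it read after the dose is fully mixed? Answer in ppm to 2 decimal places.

12.68 ppm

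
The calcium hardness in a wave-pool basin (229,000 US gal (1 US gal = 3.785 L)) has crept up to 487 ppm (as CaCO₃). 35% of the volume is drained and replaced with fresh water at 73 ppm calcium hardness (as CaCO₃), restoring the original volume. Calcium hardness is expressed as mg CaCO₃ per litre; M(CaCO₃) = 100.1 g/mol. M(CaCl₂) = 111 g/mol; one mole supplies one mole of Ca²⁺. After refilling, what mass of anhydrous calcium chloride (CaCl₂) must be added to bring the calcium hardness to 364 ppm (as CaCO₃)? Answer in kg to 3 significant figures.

21.0 kg

Volume: 229,000 US gal × 3.785 L/gal = 866,765 L.
After draining 35% and refilling: 487 × 0.65 + 73 × 0.35 = 342.1 ppm.
Deficit to target: 364 − 342.1 = 21.9 mg/L.
As CaCO₃: 21.9 mg/L × 866,765 L = 18,980 g; ÷ 100.1 = 189.6 mol Ca²⁺.
Mass: 189.6 × 111 = 21,050 g.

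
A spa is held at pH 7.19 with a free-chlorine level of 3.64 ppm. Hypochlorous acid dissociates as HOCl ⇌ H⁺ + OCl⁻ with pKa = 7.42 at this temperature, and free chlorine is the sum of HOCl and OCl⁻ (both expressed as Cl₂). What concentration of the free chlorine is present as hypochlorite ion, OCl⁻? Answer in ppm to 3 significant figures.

1.35 ppm

[OCl⁻]/[HOCl] = 10^(pH − pKa) = 10^(7.19 − 7.42) = 10^-0.23 = 0.5888.
Fraction as HOCl = 1 / (1 + 0.5888) = 0.6294.
OCl⁻ = (1 − 0.6294) × 3.64 ppm = 1.349 ppm.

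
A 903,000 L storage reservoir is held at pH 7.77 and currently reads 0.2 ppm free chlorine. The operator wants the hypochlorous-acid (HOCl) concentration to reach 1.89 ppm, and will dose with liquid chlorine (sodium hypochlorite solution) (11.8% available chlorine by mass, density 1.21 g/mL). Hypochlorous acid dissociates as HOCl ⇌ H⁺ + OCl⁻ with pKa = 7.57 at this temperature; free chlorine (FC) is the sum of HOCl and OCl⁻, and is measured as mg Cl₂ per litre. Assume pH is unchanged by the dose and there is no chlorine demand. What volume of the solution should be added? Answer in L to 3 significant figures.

29.6 L

[OCl⁻]/[HOCl] = 10^(pH − pKa) = 10^(7.77 − 7.57) = 1.585; fraction as HOCl = 1/(1 + 1.585) = 0.3869.
Free chlorine required for 1.89 ppm HOCl: 1.89 / 0.3869 = 4.885 ppm.
FC to add: 4.885 − 0.2 = 4.685 mg/L as Cl₂.
Cl₂ equivalent: 4.685 mg/L × 903,000 L = 4231 g.
Product at 11.8% available Cl: 4231 / 0.118 = 35,860 g.
Volume: 35,860 g ÷ 1.21 g/mL = 29,630 mL.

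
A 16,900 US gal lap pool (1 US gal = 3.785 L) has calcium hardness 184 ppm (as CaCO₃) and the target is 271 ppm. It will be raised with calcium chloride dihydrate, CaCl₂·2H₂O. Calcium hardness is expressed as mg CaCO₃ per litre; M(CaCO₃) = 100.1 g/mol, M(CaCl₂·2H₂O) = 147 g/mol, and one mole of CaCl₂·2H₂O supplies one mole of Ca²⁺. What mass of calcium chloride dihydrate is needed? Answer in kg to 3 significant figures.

Volume: 16,900 US gal × 3.785 L/gal = 63,966 L.
Hardness to add: (271 − 184) = 87 mg/L as CaCO₃ × 63,966 L = 5565 g as CaCO₃.
Moles of Ca²⁺ (1 mol Ca²⁺ ≡ 1 mol CaCO₃): 5565 / 100.1 g/mol = 55.6 mol.
Mass of CaCl₂·2H₂O: 55.6 × 147 = 8173 g.

8.17 kg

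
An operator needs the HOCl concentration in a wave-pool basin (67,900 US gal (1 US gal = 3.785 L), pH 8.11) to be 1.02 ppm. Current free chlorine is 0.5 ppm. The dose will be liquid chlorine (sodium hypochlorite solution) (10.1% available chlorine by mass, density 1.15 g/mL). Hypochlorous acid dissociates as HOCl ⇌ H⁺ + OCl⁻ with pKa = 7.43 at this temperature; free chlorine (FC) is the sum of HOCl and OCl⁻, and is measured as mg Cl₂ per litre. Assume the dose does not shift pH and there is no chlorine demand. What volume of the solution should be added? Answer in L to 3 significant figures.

12.0 L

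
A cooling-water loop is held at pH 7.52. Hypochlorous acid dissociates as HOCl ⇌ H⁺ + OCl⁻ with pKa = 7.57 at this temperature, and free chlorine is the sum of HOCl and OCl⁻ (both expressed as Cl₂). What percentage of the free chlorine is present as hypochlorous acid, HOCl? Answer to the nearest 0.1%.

52.9%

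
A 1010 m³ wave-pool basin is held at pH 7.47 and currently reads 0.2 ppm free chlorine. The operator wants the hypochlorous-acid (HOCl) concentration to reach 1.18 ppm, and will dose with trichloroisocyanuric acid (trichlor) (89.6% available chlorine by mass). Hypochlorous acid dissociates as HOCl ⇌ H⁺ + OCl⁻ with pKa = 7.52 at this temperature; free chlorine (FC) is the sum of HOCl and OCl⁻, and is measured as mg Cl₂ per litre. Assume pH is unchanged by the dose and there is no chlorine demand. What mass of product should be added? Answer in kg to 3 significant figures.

Volume: 1010 m³ = 1,010,000 L.
[OCl⁻]/[HOCl] = 10^(pH − pKa) = 10^(7.47 − 7.52) = 0.8913; fraction as HOCl = 1/(1 + 0.8913) = 0.5288.
Free chlorine required for 1.18 ppm HOCl: 1.18 / 0.5288 = 2.232 ppm.
FC to add: 2.232 − 0.2 = 2.032 mg/L as Cl₂.
Cl₂ equivalent: 2.032 mg/L × 1,010,000 L = 2052 g.
Product at 89.6% available Cl: 2052 / 0.896 = 2290 g.

2.29 kg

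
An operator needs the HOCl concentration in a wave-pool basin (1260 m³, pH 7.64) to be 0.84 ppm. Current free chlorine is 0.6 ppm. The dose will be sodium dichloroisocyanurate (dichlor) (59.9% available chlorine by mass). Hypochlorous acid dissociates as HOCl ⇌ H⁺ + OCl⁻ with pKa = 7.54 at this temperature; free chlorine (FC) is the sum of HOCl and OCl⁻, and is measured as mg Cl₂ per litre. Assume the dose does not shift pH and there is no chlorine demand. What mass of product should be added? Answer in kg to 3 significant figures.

2.73 kg

Volume: 1260 m³ = 1,260,000 L.
[OCl⁻]/[HOCl] = 10^(pH − pKa) = 10^(7.64 − 7.54) = 1.259; fraction as HOCl = 1/(1 + 1.259) = 0.4427.
Free chlorine required for 0.84 ppm HOCl: 0.84 / 0.4427 = 1.897 ppm.
FC to add: 1.897 − 0.6 = 1.297 mg/L as Cl₂.
Cl₂ equivalent: 1.297 mg/L × 1,260,000 L = 1635 g.
Product at 59.9% available Cl: 1635 / 0.599 = 2729 g.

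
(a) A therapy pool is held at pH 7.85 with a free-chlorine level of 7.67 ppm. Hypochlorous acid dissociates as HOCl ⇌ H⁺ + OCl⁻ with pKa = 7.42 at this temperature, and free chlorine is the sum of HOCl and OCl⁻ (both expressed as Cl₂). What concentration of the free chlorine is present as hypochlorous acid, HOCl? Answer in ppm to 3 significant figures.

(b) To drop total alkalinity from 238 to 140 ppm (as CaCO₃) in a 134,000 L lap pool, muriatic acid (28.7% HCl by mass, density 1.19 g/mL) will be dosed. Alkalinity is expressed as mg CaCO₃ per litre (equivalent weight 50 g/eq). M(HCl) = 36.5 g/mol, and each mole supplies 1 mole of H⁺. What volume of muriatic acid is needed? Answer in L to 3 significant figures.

(a) 2.08 ppm; (b) 28.1 L

(a) [OCl⁻]/[HOCl] = 10^(pH − pKa) = 10^(7.85 − 7.42) = 10^0.43 = 2.692.
(a) Fraction as HOCl = 1 / (1 + 2.692) = 0.2709.
(a) HOCl = 0.2709 × 7.67 ppm = 2.078 ppm.

(b) Alkalinity to neutralize: (238 − 140) = 98 mg/L as CaCO₃ × 134,000 L = 13,130 g as CaCO₃.
(b) Equivalents of H⁺ required: 13,130 ÷ 50 g/eq = 262.6 eq = 262.6 mol HCl.
(b) Mass of HCl: 262.6 × 36.5 = 9586 g.
(b) Mass of 28.7% solution: 9586 / 0.287 = 33,400 g.
(b) Volume: 33,400 g ÷ 1.19 g/mL = 28,070 mL.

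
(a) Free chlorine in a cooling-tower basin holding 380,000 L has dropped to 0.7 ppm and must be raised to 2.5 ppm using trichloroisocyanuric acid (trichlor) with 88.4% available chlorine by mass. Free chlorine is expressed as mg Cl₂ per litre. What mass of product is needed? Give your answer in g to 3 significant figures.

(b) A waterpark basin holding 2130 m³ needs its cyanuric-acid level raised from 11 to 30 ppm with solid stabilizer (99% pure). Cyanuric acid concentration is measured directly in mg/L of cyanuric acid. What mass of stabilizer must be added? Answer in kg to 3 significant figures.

(a) 774 g; (b) 40.9 kg

(a) Chlorine deficit: 2.5 − 0.7 = 1.8 ppm = 1.8 mg/L as Cl₂.
(a) Cl₂ equivalent needed: 1.8 mg/L × 380,000 L = 684,000 mg = 684 g.
(a) Product at 88.4% available chlorine: 684 / 0.884 = 773.8 g.

(b) Volume: 2130 m³ = 2,130,000 L.
(b) CYA to add: (30 − 11) = 19 mg/L × 2,130,000 L = 40,470 g cyanuric acid.
(b) At 99% purity: 40,470 / 0.99 = 40,880 g product.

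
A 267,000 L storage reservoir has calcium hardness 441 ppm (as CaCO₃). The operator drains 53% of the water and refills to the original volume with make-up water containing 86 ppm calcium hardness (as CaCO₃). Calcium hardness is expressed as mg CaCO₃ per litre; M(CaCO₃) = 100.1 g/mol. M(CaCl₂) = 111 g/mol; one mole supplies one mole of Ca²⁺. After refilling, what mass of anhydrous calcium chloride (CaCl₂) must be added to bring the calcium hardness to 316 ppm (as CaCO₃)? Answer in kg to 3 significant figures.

18.7 kg

After draining 53% and refilling: 441 × 0.47 + 86 × 0.53 = 252.85 ppm.
Deficit to target: 316 − 252.85 = 63.15 mg/L.
As CaCO₃: 63.15 mg/L × 267,000 L = 16,860 g; ÷ 100.1 = 168.4 mol Ca²⁺.
Mass: 168.4 × 111 = 18,700 g.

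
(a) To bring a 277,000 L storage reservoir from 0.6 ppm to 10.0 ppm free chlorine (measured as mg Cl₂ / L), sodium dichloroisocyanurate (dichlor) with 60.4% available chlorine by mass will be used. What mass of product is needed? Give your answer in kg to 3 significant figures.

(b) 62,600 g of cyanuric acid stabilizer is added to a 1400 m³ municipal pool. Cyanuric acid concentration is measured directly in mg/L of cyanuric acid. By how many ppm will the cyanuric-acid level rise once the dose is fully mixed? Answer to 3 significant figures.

(a) 4.31 kg; (b) 44.7 ppm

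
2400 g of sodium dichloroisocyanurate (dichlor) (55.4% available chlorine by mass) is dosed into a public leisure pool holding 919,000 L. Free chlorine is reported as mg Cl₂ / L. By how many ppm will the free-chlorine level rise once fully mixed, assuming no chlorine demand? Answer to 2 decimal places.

Available chlorine delivered: 2400 g × 0.554 = 1330 g as Cl₂.
Concentration rise: 1330 g / 919,000 L = 1.447 mg/L = 1.45 ppm.

1.45 ppm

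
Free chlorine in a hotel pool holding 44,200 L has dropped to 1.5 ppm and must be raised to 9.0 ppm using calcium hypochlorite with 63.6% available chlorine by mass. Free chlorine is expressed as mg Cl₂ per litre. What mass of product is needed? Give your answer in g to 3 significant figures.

Chlorine deficit: 9.0 − 1.5 = 7.5 ppm = 7.5 mg/L as Cl₂.
Cl₂ equivalent needed: 7.5 mg/L × 44,200 L = 331,500 mg = 331.5 g.
Product at 63.6% available chlorine: 331.5 / 0.636 = 521.2 g.

521 g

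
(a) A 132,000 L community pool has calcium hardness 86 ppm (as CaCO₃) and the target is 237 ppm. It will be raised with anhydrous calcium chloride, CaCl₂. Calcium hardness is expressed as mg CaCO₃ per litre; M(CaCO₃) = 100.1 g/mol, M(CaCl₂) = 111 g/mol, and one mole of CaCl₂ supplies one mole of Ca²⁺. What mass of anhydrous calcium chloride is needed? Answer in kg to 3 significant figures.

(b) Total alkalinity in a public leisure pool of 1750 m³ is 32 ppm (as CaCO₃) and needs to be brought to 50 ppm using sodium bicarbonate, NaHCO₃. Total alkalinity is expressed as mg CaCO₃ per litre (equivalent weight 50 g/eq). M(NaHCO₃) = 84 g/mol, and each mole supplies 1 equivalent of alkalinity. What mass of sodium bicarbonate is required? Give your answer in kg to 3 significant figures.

(a) Hardness to add: (237 − 86) = 151 mg/L as CaCO₃ × 132,000 L = 19,930 g as CaCO₃.
(a) Moles of Ca²⁺ (1 mol Ca²⁺ ≡ 1 mol CaCO₃): 19,930 / 100.1 g/mol = 199.1 mol.
(a) Mass of CaCl₂: 199.1 × 111 = 22,100 g.

(b) Volume: 1750 m³ = 1,750,000 L.
(b) Alkalinity to add: (50 − 32) = 18 mg/L as CaCO₃ × 1,750,000 L = 31,500 g as CaCO₃.
(b) Equivalents: 31,500 g ÷ 50 g/eq = 630 eq.
(b) NaHCO₃ supplies 1 eq per mole → 630 mol.
(b) Mass: 630 mol × 84 g/mol = 52,920 g.

(a) 22.1 kg; (b) 52.9 kg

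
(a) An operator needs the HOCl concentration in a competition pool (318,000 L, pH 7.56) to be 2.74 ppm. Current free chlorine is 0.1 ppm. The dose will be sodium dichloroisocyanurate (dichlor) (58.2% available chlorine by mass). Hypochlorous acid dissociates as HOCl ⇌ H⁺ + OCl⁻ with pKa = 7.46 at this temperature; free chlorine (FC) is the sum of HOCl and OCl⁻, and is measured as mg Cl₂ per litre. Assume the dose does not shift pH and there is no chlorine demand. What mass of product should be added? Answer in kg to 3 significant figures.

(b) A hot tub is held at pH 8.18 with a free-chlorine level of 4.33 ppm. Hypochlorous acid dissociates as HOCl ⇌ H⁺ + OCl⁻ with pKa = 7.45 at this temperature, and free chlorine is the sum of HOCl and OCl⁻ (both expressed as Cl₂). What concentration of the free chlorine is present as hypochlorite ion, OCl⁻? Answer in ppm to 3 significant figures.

(a) [OCl⁻]/[HOCl] = 10^(pH − pKa) = 10^(7.56 − 7.46) = 1.259; fraction as HOCl = 1/(1 + 1.259) = 0.4427.
(a) Free chlorine required for 2.74 ppm HOCl: 2.74 / 0.4427 = 6.189 ppm.
(a) FC to add: 6.189 − 0.1 = 6.089 mg/L as Cl₂.
(a) Cl₂ equivalent: 6.089 mg/L × 318,000 L = 1936 g.
(a) Product at 58.2% available Cl: 1936 / 0.582 = 3327 g.

(b) [OCl⁻]/[HOCl] = 10^(pH − pKa) = 10^(8.18 − 7.45) = 10^0.73 = 5.37.
(b) Fraction as HOCl = 1 / (1 + 5.37) = 0.157.
(b) OCl⁻ = (1 − 0.157) × 4.33 ppm = 3.65 ppm.

(a) 3.33 kg; (b) 3.65 ppm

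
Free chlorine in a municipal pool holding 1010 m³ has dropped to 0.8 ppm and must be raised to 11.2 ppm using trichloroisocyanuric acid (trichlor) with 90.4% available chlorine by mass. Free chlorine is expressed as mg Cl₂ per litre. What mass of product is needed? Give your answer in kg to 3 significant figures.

11.6 kg

Volume: 1010 m³ = 1,010,000 L.
Chlorine deficit: 11.2 − 0.8 = 10.4 ppm = 10.4 mg/L as Cl₂.
Cl₂ equivalent needed: 10.4 mg/L × 1,010,000 L = 10,500,000 mg = 10,500 g.
Product at 90.4% available chlorine: 10,500 / 0.904 = 11,620 g.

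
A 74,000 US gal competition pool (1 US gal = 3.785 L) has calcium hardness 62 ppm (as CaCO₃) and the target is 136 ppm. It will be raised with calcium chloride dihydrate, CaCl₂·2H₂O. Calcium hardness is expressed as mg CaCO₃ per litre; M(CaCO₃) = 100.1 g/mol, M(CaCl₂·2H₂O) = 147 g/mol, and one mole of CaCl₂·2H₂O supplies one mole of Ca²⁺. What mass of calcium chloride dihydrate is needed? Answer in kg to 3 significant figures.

30.4 kg

Volume: 74,000 US gal × 3.785 L/gal = 280,090 L.
Hardness to add: (136 − 62) = 74 mg/L as CaCO₃ × 280,090 L = 20,730 g as CaCO₃.
Moles of Ca²⁺ (1 mol Ca²⁺ ≡ 1 mol CaCO₃): 20,730 / 100.1 g/mol = 207.1 mol.
Mass of CaCl₂·2H₂O: 207.1 × 147 = 30,440 g.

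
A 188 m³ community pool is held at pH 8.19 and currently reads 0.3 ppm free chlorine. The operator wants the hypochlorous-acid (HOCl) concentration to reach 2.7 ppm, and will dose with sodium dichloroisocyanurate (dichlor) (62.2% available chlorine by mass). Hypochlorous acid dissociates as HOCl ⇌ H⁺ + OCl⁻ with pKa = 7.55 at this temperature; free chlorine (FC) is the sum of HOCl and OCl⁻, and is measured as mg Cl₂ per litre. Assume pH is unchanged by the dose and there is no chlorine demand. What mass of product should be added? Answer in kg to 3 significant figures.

4.29 kg

Volume: 188 m³ = 188,000 L.
[OCl⁻]/[HOCl] = 10^(pH − pKa) = 10^(8.19 − 7.55) = 4.365; fraction as HOCl = 1/(1 + 4.365) = 0.1864.
Free chlorine required for 2.7 ppm HOCl: 2.7 / 0.1864 = 14.49 ppm.
FC to add: 14.49 − 0.3 = 14.19 mg/L as Cl₂.
Cl₂ equivalent: 14.19 mg/L × 188,000 L = 2667 g.
Product at 62.2% available Cl: 2667 / 0.622 = 4288 g.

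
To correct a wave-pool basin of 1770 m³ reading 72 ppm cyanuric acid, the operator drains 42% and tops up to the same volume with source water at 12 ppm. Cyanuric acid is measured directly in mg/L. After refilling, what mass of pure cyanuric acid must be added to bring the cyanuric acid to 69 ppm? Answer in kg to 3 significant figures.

39.3 kg

Volume: 1770 m³ = 1,770,000 L.
After draining 42% and refilling: 72 × 0.58 + 12 × 0.42 = 46.8 ppm.
Deficit to target: 69 − 46.8 = 22.2 mg/L.
Mass: 22.2 mg/L × 1,770,000 L = 39,290 g cyanuric acid.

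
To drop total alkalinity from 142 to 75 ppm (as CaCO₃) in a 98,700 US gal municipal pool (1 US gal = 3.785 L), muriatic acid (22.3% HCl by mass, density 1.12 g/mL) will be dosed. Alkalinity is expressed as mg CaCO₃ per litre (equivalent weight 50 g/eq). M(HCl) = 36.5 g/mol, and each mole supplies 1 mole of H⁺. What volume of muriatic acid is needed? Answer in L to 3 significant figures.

Volume: 98,700 US gal × 3.785 L/gal = 373,580 L.
Alkalinity to neutralize: (142 − 75) = 67 mg/L as CaCO₃ × 373,580 L = 25,030 g as CaCO₃.
Equivalents of H⁺ required: 25,030 ÷ 50 g/eq = 500.6 eq = 500.6 mol HCl.
Mass of HCl: 500.6 × 36.5 = 18,270 g.
Mass of 22.3% solution: 18,270 / 0.223 = 81,940 g.
Volume: 81,940 g ÷ 1.12 g/mL = 73,160 mL.

73.2 L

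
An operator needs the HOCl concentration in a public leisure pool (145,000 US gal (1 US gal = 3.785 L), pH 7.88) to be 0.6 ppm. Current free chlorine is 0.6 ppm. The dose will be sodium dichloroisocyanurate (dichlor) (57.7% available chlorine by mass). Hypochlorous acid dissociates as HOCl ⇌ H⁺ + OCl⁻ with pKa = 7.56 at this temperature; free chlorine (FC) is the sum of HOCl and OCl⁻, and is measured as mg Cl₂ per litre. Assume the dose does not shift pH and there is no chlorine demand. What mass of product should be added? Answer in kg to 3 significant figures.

1.19 kg

Volume: 145,000 US gal × 3.785 L/gal = 548,825 L.
[OCl⁻]/[HOCl] = 10^(pH − pKa) = 10^(7.88 − 7.56) = 2.089; fraction as HOCl = 1/(1 + 2.089) = 0.3237.
Free chlorine required for 0.6 ppm HOCl: 0.6 / 0.3237 = 1.854 ppm.
FC to add: 1.854 − 0.6 = 1.254 mg/L as Cl₂.
Cl₂ equivalent: 1.254 mg/L × 548,825 L = 688 g.
Product at 57.7% available Cl: 688 / 0.577 = 1192 g.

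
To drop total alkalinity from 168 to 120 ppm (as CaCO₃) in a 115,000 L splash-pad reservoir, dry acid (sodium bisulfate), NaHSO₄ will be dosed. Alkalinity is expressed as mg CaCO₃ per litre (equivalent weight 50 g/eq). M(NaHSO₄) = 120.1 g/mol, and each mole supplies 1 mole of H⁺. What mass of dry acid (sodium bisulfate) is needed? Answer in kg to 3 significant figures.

Alkalinity to neutralize: (168 − 120) = 48 mg/L as CaCO₃ × 115,000 L = 5520 g as CaCO₃.
Equivalents of H⁺ required: 5520 ÷ 50 g/eq = 110.4 eq = 110.4 mol NaHSO₄.
Mass of NaHSO₄: 110.4 × 120.1 = 13,260 g.

13.3 kg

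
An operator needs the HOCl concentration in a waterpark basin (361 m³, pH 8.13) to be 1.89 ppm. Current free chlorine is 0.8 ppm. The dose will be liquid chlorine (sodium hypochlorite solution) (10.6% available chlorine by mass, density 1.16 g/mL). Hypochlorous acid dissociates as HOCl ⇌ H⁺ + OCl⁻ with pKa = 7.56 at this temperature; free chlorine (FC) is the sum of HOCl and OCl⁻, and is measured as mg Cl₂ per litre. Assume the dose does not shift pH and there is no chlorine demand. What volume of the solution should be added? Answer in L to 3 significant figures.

23.8 L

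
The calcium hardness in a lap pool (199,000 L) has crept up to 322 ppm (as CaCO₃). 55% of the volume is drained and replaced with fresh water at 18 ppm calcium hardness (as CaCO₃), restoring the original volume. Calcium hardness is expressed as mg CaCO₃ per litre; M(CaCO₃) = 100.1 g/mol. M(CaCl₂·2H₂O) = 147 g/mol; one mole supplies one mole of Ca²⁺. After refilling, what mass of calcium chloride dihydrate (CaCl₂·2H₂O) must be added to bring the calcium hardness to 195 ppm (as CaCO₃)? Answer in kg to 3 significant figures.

After draining 55% and refilling: 322 × 0.45 + 18 × 0.55 = 154.8 ppm.
Deficit to target: 195 − 154.8 = 40.2 mg/L.
As CaCO₃: 40.2 mg/L × 199,000 L = 8000 g; ÷ 100.1 = 79.92 mol Ca²⁺.
Mass: 79.92 × 147 = 11,750 g.

11.7 kg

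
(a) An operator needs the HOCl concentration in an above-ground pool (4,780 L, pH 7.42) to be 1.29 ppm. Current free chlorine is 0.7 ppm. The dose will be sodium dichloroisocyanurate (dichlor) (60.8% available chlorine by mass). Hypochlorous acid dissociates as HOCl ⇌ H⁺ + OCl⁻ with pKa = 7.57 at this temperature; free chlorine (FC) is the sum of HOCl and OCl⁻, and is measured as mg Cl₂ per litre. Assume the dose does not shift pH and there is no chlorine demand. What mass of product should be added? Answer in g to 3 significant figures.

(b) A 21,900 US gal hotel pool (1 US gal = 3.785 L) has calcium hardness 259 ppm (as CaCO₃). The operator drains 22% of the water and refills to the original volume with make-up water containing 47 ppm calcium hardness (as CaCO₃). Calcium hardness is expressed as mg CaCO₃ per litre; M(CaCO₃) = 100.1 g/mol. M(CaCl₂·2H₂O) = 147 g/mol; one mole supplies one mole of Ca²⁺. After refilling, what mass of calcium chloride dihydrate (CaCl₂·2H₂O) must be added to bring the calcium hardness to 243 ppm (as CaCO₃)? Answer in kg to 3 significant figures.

(a) 11.8 g; (b) 3.73 kg

(a) [OCl⁻]/[HOCl] = 10^(pH − pKa) = 10^(7.42 − 7.57) = 0.7079; fraction as HOCl = 1/(1 + 0.7079) = 0.5855.
(a) Free chlorine required for 1.29 ppm HOCl: 1.29 / 0.5855 = 2.203 ppm.
(a) FC to add: 2.203 − 0.7 = 1.503 mg/L as Cl₂.
(a) Cl₂ equivalent: 1.503 mg/L × 4,780 L = 7.186 g.
(a) Product at 60.8% available Cl: 7.186 / 0.608 = 11.82 g.

(b) Volume: 21,900 US gal × 3.785 L/gal = 82,892 L.
(b) After draining 22% and refilling: 259 × 0.78 + 47 × 0.22 = 212.36 ppm.
(b) Deficit to target: 243 − 212.36 = 30.64 mg/L.
(b) As CaCO₃: 30.64 mg/L × 82,892 L = 2540 g; ÷ 100.1 = 25.37 mol Ca²⁺.
(b) Mass: 25.37 × 147 = 3730 g.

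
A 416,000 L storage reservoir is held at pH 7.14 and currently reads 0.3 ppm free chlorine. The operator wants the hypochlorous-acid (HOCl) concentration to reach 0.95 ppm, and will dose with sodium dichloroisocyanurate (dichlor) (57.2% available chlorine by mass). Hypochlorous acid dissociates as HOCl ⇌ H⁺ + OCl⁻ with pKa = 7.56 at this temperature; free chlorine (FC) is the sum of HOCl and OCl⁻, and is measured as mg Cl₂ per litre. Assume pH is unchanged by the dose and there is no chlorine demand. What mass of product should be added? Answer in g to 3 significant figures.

[OCl⁻]/[HOCl] = 10^(pH − pKa) = 10^(7.14 − 7.56) = 0.3802; fraction as HOCl = 1/(1 + 0.3802) = 0.7245.
Free chlorine required for 0.95 ppm HOCl: 0.95 / 0.7245 = 1.311 ppm.
FC to add: 1.311 − 0.3 = 1.011 mg/L as Cl₂.
Cl₂ equivalent: 1.011 mg/L × 416,000 L = 420.7 g.
Product at 57.2% available Cl: 420.7 / 0.572 = 735.4 g.

735 g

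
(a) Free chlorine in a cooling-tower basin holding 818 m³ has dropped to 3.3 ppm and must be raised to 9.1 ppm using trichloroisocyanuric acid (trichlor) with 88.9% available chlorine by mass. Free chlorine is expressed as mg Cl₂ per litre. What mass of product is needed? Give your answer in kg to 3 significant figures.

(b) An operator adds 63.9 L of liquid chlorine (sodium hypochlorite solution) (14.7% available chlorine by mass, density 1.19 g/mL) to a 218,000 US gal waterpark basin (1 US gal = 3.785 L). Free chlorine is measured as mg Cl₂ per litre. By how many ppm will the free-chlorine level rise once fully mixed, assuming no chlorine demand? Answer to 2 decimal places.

(a) Volume: 818 m³ = 818,000 L.
(a) Chlorine deficit: 9.1 − 3.3 = 5.8 ppm = 5.8 mg/L as Cl₂.
(a) Cl₂ equivalent needed: 5.8 mg/L × 818,000 L = 4,744,000 mg = 4744 g.
(a) Product at 88.9% available chlorine: 4744 / 0.889 = 5337 g.

(b) Volume: 218,000 US gal × 3.785 L/gal = 825,130 L.
(b) Mass of solution: 63.9 L × 1000 mL/L × 1.19 g/mL = 76,040 g.
(b) Available chlorine delivered: 76,040 g × 0.147 = 11,180 g as Cl₂.
(b) Concentration rise: 11,180 g / 825,130 L = 13.55 mg/L = 13.55 ppm.

(a) 5.34 kg; (b) 13.55 ppm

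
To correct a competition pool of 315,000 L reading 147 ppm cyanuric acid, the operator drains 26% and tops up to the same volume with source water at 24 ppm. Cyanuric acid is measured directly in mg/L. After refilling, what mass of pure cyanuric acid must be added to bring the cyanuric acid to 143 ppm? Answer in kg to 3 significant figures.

8.81 kg

After draining 26% and refilling: 147 × 0.74 + 24 × 0.26 = 115.02 ppm.
Deficit to target: 143 − 115.02 = 27.98 mg/L.
Mass: 27.98 mg/L × 315,000 L = 8814 g cyanuric acid.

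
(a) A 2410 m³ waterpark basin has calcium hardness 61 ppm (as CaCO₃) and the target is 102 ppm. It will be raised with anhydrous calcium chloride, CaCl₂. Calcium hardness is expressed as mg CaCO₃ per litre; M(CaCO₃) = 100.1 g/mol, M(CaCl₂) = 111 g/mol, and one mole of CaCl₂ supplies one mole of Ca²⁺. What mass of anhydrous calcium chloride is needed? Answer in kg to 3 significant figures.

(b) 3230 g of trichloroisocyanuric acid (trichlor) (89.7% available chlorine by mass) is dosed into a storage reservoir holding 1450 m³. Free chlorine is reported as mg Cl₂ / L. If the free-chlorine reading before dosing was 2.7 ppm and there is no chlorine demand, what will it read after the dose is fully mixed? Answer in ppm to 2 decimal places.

(a) 110 kg; (b) 4.70 ppm

(a) Volume: 2410 m³ = 2,410,000 L.
(a) Hardness to add: (102 − 61) = 41 mg/L as CaCO₃ × 2,410,000 L = 98,810 g as CaCO₃.
(a) Moles of Ca²⁺ (1 mol Ca²⁺ ≡ 1 mol CaCO₃): 98,810 / 100.1 g/mol = 987.1 mol.
(a) Mass of CaCl₂: 987.1 × 111 = 109,600 g.

(b) Volume: 1450 m³ = 1,450,000 L.
(b) Available chlorine delivered: 3230 g × 0.897 = 2897 g as Cl₂.
(b) Concentration rise: 2897 g / 1,450,000 L = 1.998 mg/L = 2.00 ppm.
(b) Final FC: 2.7 + 2.00 = 4.70 ppm.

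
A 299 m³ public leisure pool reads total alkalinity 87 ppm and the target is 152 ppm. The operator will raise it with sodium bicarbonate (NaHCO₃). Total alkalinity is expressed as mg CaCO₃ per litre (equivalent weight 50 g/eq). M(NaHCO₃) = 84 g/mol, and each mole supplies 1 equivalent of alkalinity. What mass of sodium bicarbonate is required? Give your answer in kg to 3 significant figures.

Volume: 299 m³ = 299,000 L.
Alkalinity to add: (152 − 87) = 65 mg/L as CaCO₃ × 299,000 L = 19,440 g as CaCO₃.
Equivalents: 19,440 g ÷ 50 g/eq = 388.7 eq.
NaHCO₃ supplies 1 eq per mole → 388.7 mol.
Mass: 388.7 mol × 84 g/mol = 32,650 g.

32.7 kg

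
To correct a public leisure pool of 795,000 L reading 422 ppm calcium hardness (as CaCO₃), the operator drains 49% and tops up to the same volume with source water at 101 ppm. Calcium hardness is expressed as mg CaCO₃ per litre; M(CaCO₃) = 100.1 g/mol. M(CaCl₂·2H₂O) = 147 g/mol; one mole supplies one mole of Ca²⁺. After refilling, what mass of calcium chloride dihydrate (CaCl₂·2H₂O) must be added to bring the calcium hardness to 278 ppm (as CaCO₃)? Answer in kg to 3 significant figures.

15.5 kg

After draining 49% and refilling: 422 × 0.51 + 101 × 0.49 = 264.71 ppm.
Deficit to target: 278 − 264.71 = 13.29 mg/L.
As CaCO₃: 13.29 mg/L × 795,000 L = 10,570 g; ÷ 100.1 = 105.5 mol Ca²⁺.
Mass: 105.5 × 147 = 15,520 g.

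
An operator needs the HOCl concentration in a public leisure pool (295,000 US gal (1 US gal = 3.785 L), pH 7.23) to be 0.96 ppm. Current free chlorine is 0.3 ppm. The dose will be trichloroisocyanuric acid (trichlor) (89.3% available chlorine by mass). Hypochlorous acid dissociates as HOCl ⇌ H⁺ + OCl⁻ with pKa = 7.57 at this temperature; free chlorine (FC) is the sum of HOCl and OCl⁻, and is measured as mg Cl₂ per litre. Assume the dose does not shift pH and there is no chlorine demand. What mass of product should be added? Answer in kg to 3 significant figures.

1.37 kg

Volume: 295,000 US gal × 3.785 L/gal = 1,116,575 L.
[OCl⁻]/[HOCl] = 10^(pH − pKa) = 10^(7.23 − 7.57) = 0.4571; fraction as HOCl = 1/(1 + 0.4571) = 0.6863.
Free chlorine required for 0.96 ppm HOCl: 0.96 / 0.6863 = 1.399 ppm.
FC to add: 1.399 − 0.3 = 1.099 mg/L as Cl₂.
Cl₂ equivalent: 1.099 mg/L × 1,116,575 L = 1227 g.
Product at 89.3% available Cl: 1227 / 0.893 = 1374 g.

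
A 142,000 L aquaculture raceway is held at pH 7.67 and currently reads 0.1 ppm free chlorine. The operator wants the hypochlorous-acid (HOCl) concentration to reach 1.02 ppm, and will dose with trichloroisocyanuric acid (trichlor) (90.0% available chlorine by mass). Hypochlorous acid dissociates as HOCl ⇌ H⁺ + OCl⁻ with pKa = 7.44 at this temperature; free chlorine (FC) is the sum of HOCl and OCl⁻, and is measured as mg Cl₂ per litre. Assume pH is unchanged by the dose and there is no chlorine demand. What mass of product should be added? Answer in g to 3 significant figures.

[OCl⁻]/[HOCl] = 10^(pH − pKa) = 10^(7.67 − 7.44) = 1.698; fraction as HOCl = 1/(1 + 1.698) = 0.3706.
Free chlorine required for 1.02 ppm HOCl: 1.02 / 0.3706 = 2.752 ppm.
FC to add: 2.752 − 0.1 = 2.652 mg/L as Cl₂.
Cl₂ equivalent: 2.652 mg/L × 142,000 L = 376.6 g.
Product at 90.0% available Cl: 376.6 / 0.9 = 418.5 g.

418 g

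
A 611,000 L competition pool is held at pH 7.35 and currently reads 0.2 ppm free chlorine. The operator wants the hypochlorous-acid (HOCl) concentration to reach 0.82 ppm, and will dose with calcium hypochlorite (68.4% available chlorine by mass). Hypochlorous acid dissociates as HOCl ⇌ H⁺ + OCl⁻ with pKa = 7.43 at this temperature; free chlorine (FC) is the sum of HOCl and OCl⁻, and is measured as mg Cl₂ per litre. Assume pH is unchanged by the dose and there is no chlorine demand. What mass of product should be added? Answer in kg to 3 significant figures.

[OCl⁻]/[HOCl] = 10^(pH − pKa) = 10^(7.35 − 7.43) = 0.8318; fraction as HOCl = 1/(1 + 0.8318) = 0.5459.
Free chlorine required for 0.82 ppm HOCl: 0.82 / 0.5459 = 1.502 ppm.
FC to add: 1.502 − 0.2 = 1.302 mg/L as Cl₂.
Cl₂ equivalent: 1.302 mg/L × 611,000 L = 795.6 g.
Product at 68.4% available Cl: 795.6 / 0.684 = 1163 g.

1.16 kg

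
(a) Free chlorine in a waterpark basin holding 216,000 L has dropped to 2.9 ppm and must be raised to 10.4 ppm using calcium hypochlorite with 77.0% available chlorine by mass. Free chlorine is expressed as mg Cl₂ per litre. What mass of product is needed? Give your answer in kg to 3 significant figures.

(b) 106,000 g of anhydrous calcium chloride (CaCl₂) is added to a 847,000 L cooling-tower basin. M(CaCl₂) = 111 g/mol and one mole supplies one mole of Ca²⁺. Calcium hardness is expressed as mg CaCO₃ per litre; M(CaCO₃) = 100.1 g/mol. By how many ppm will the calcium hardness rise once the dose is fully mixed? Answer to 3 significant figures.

(a) 2.10 kg; (b) 113 ppm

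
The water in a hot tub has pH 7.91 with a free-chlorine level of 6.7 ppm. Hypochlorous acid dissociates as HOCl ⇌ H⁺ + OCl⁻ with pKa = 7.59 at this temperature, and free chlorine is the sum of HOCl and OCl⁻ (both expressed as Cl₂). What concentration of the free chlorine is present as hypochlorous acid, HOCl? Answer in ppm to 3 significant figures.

2.17 ppm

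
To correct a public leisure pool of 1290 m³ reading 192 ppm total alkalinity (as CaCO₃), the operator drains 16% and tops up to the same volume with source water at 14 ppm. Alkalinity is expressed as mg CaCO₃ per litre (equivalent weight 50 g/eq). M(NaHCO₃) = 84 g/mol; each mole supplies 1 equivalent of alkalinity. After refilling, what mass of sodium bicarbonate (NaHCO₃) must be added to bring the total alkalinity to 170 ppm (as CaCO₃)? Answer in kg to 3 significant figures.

14.0 kg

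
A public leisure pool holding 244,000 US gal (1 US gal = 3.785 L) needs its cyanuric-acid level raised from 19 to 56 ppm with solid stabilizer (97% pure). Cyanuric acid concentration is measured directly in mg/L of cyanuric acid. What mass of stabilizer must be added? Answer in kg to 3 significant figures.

Volume: 244,000 US gal × 3.785 L/gal = 923,540 L.
CYA to add: (56 − 19) = 37 mg/L × 923,540 L = 34,170 g cyanuric acid.
At 97% purity: 34,170 / 0.97 = 35,230 g product.

35.2 kg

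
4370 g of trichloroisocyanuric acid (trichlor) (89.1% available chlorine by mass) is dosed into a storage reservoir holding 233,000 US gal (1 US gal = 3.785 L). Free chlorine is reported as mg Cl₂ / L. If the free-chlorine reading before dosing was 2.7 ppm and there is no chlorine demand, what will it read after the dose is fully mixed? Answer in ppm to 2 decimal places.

Volume: 233,000 US gal × 3.785 L/gal = 881,905 L.
Available chlorine delivered: 4370 g × 0.891 = 3894 g as Cl₂.
Concentration rise: 3894 g / 881,905 L = 4.415 mg/L = 4.42 ppm.
Final FC: 2.7 + 4.42 = 7.12 ppm.

7.12 ppm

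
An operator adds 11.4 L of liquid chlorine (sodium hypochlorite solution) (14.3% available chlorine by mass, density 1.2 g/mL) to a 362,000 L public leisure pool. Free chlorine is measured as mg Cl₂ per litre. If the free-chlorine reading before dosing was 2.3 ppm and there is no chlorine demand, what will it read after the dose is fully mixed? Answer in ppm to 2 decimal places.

7.70 ppm

Mass of solution: 11.4 L × 1000 mL/L × 1.2 g/mL = 13,680 g.
Available chlorine delivered: 13,680 g × 0.143 = 1956 g as Cl₂.
Concentration rise: 1956 g / 362,000 L = 5.404 mg/L = 5.40 ppm.
Final FC: 2.3 + 5.40 = 7.70 ppm.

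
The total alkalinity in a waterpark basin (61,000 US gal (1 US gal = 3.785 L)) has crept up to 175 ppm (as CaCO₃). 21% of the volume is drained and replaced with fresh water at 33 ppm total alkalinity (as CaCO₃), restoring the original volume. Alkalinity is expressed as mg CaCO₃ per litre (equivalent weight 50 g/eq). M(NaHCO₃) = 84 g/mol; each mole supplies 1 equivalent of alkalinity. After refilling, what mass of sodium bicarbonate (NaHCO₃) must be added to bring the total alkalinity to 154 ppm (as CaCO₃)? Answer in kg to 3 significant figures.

3.42 kg

Volume: 61,000 US gal × 3.785 L/gal = 230,885 L.
After draining 21% and refilling: 175 × 0.79 + 33 × 0.21 = 145.18 ppm.
Deficit to target: 154 − 145.18 = 8.82 mg/L.
As CaCO₃: 8.82 mg/L × 230,885 L = 2036 g; ÷ 50 g/eq ÷ 1 = 40.73 mol NaHCO₃.
Mass: 40.73 × 84 = 3421 g.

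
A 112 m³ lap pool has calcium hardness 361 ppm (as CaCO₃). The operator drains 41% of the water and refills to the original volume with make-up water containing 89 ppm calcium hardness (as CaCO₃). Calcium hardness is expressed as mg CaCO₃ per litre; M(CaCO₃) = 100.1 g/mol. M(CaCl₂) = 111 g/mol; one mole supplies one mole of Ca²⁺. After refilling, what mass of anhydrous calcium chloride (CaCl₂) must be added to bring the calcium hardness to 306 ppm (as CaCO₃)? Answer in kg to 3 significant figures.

7.02 kg

Volume: 112 m³ = 112,000 L.
After draining 41% and refilling: 361 × 0.59 + 89 × 0.41 = 249.48 ppm.
Deficit to target: 306 − 249.48 = 56.52 mg/L.
As CaCO₃: 56.52 mg/L × 112,000 L = 6330 g; ÷ 100.1 = 63.24 mol Ca²⁺.
Mass: 63.24 × 111 = 7020 g.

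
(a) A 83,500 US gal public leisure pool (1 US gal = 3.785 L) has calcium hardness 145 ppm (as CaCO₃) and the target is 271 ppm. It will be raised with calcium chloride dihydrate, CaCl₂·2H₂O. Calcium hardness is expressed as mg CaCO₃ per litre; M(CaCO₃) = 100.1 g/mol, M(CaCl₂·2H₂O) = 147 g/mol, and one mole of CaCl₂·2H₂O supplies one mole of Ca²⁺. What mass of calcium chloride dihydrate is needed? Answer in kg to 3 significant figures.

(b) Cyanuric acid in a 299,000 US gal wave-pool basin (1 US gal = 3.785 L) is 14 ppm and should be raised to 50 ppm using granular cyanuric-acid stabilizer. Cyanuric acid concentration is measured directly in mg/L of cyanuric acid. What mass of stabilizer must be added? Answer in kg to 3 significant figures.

(a) Volume: 83,500 US gal × 3.785 L/gal = 316,048 L.
(a) Hardness to add: (271 − 145) = 126 mg/L as CaCO₃ × 316,048 L = 39,820 g as CaCO₃.
(a) Moles of Ca²⁺ (1 mol Ca²⁺ ≡ 1 mol CaCO₃): 39,820 / 100.1 g/mol = 397.8 mol.
(a) Mass of CaCl₂·2H₂O: 397.8 × 147 = 58,480 g.

(b) Volume: 299,000 US gal × 3.785 L/gal = 1,131,715 L.
(b) CYA to add: (50 − 14) = 36 mg/L × 1,131,715 L = 40,740 g cyanuric acid.

(a) 58.5 kg; (b) 40.7 kg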